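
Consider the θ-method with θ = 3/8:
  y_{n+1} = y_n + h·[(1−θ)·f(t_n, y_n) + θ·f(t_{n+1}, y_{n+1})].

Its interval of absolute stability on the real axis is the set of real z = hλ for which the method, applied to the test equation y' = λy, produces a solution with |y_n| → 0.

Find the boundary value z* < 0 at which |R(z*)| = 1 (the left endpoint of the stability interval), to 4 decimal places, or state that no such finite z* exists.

Set f=λy, z=hλ:
  y_{n+1} = y_n + z·[5/8·y_n + 3/8·y_{n+1}] ⇒ (1 − 3/8z)y_{n+1} = (1 + 5/8z)y_n
  R(z) = (1 + 5/8z)/(1 − 3/8z).

Find x<0 with |R(x)|<1.
x=-0.7: |R|=0.4455
R=−1: 1+5/8x = −1+3/8x ⇒ -1/4x=2 ⇒ x=2/(-1/4)=-8.0000
Confirm numerically:
  x=-7.211: |R|=0.94675 <1
  x=-4.538: |R|=0.67965 <1
  x=-3.972: |R|=0.59550 <1
  x=-8.574: |R|=1.03404 >1
  x=-8.338: |R|=1.02048 >1
  x=-8.257: |R|=1.01568 >1
So |R|<1 on (-8.0000, 0).

left endpoint -8.0000.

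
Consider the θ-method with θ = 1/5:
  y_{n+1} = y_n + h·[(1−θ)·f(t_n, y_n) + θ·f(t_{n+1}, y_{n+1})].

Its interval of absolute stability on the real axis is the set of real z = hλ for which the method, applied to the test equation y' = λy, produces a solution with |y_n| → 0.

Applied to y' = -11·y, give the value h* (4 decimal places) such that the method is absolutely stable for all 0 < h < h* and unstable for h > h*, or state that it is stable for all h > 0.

(-3.3333,0); λ=-11 ⇒ h* = (10/3)/11 = 0.3030.

On y'=λy, z=hλ:
  y_{n+1} = y_n + z·[4/5·y_n + 1/5·y_{n+1}] ⇒ (1 − 1/5z)y_{n+1} = (1 + 4/5z)y_n
  ⇒ R(z) = (1 + 4/5z)/(1 − 1/5z).

Find x<0 with |R(x)|<1.
x=-1.69: |R|=0.2631
R=−1: 1+4/5x = −1+1/5x ⇒ -3/5x=2 ⇒ x=2/(-3/5)=-3.3333
Confirm numerically:
  x=-3.288: |R|=0.98359 <1
  x=-2.685: |R|=0.74691 <1
  x=-1.599: |R|=0.21155 <1
  x=-3.831: |R|=1.16906 >1
  x=-3.430: |R|=1.03440 >1
Stable set (-3.3333, 0).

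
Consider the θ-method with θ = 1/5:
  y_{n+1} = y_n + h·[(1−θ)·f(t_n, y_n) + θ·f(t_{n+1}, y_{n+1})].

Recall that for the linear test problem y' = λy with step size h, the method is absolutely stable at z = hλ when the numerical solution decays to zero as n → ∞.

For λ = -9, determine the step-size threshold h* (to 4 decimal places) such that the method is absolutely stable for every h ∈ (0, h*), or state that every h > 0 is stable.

On y'=λy, z=hλ:
  y_{n+1} = y_n + z·[4/5·y_n + 1/5·y_{n+1}] ⇒ (1 − 1/5z)y_{n+1} = (1 + 4/5z)y_n
  Hence R(z) = (1 + 4/5z)/(1 − 1/5z).

Boundary: |R(x)|=1, x<0.
x=-1.53: |R|=0.1715
R=−1: 1+4/5x = −1+1/5x ⇒ -3/5x=2 ⇒ x=2/(-3/5)=-3.3333
Confirm numerically:
  x=-2.791: |R|=0.79117 <1
  x=-2.575: |R|=0.69967 <1
  x=-2.282: |R|=0.56688 <1
  x=-3.886: |R|=1.18659 >1
  x=-3.608: |R|=1.09572 >1
  x=-3.451: |R|=1.04177 >1
Stable set (-3.3333, 0).

(-3.3333,0); λ=-9 ⇒ h* = (10/3)/9 = 0.3704.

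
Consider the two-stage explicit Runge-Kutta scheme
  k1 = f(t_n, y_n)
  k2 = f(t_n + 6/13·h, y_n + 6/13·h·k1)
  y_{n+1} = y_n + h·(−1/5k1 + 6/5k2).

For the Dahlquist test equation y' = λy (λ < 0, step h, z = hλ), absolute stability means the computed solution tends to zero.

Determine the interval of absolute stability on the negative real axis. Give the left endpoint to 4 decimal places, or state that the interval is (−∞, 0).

(-1.8056, 0).

On y'=λy, z=hλ:
  k1=λy_n ⇒ h·k1=z·y_n;  k2=λ(1+6/13z)y_n ⇒ h·k2=z(1+6/13z)y_n
  y_{n+1}/y_n = 1 − 1/5z + 6/5z(1+6/13z) = 1 + z + 36/65z²
  Hence R(z) = 1 + z + 36/65z².

Boundary: |R(x)|=1, x<0.
x=-1.35: |R|=0.6594
R=1: x+36/65x²=0 ⇒ x=−65/36=-1.8056; min R=1−1/(4·36/65)=0.5486>−1
Confirm numerically:
  x=-1.235: |R|=0.60974 <1
  x=-1.207: |R|=0.59987 <1
  x=-1.200: |R|=0.59754 <1
  x=-1.090: |R|=0.56802 <1
  x=-2.400: |R|=1.79015 >1
  x=-1.869: |R|=1.06567 >1
Stable set (-1.8056, 0).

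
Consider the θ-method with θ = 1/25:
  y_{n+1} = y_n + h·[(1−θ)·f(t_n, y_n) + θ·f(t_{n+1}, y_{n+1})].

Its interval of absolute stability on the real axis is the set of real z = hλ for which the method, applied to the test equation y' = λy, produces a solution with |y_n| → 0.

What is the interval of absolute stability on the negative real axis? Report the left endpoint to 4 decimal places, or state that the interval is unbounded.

(-2.1739, 0).

On y'=λy, z=hλ:
  y_{n+1} = y_n + z·[24/25·y_n + 1/25·y_{n+1}] ⇒ (1 − 1/25z)y_{n+1} = (1 + 24/25z)y_n
  so R(z) = (1 + 24/25z)/(1 − 1/25z).

Need |R(x)|<1, x<0.
x=-1.72: |R|=0.6093
R=−1: 1+24/25x = −1+1/25x ⇒ -23/25x=2 ⇒ x=2/(-23/25)=-2.1739
Confirm numerically:
  x=-1.412: |R|=0.33651 <1
  x=-1.385: |R|=0.31230 <1
  x=-1.156: |R|=0.10491 <1
  x=-1.151: |R|=0.10034 <1
  x=-2.451: |R|=1.23216 >1
  x=-2.416: |R|=1.20309 >1
Interval (-2.1739, 0).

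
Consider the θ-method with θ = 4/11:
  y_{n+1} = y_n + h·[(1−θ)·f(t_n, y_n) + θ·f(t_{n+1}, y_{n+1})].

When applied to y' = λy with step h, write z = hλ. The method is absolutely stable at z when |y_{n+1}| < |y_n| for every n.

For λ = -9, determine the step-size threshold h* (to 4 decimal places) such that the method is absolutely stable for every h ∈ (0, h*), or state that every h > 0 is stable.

Set f=λy, z=hλ:
  y_{n+1} = y_n + z·[7/11·y_n + 4/11·y_{n+1}] ⇒ (1 − 4/11z)y_{n+1} = (1 + 7/11z)y_n
  Hence R(z) = (1 + 7/11z)/(1 − 4/11z).

Solve |R(x)|<1 on ℝ⁻.
x=-1.36: |R|=0.0900
R=−1: 1+7/11x = −1+4/11x ⇒ -3/11x=2 ⇒ x=2/(-3/11)=-7.3333
Confirm numerically:
  x=-7.031: |R|=0.97682 <1
  x=-5.648: |R|=0.84949 <1
  x=-3.871: |R|=0.60780 <1
  x=-7.887: |R|=1.03904 >1
  x=-7.617: |R|=1.02052 >1
  x=-7.483: |R|=1.01097 >1
So |R|<1 on (-7.3333, 0).

(-7.3333,0); λ=-9 ⇒ h* = (22/3)/9 = 0.8148.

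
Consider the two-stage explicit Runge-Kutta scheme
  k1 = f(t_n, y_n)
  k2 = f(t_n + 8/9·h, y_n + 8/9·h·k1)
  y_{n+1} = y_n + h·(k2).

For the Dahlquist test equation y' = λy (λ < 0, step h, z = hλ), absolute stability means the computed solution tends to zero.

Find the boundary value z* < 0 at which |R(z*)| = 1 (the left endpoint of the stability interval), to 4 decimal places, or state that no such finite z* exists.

On y'=λy, z=hλ:
  k1=λy_n ⇒ h·k1=z·y_n;  k2=λ(1+8/9z)y_n ⇒ h·k2=z(1+8/9z)y_n
  y_{n+1}/y_n = 1 + z(1+8/9z) = 1 + z + 8/9z²
  R(z) = 1 + z + 8/9z².

Find x<0 with |R(x)|<1.
x=-0.36: |R|=0.7552
R=1: x+8/9x²=0 ⇒ x=−9/8=-1.1250; min R=1−1/(4·8/9)=0.7188>−1
Confirm numerically:
  x=-1.035: |R|=0.91720 <1
  x=-0.643: |R|=0.72451 <1
  x=-0.553: |R|=0.71883 <1
  x=-0.507: |R|=0.72149 <1
  x=-1.503: |R|=1.50501 >1
  x=-1.479: |R|=1.46539 >1
  x=-1.456: |R|=1.42839 >1
So |R|<1 on (-1.1250, 0).

left endpoint -1.1250.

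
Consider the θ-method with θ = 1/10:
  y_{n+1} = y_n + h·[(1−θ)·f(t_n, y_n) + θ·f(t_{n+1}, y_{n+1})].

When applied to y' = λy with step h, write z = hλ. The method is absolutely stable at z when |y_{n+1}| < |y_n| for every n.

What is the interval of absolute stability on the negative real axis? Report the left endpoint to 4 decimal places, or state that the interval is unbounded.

On y'=λy, z=hλ:
  y_{n+1} = y_n + z·[9/10·y_n + 1/10·y_{n+1}] ⇒ (1 − 1/10z)y_{n+1} = (1 + 9/10z)y_n
  so R(z) = (1 + 9/10z)/(1 − 1/10z).

Find x<0 with |R(x)|<1.
x=-1.26: |R|=0.1190
R=−1: 1+9/10x = −1+1/10x ⇒ -4/5x=2 ⇒ x=2/(-4/5)=-2.5000
Confirm numerically:
  x=-2.144: |R|=0.76548 <1
  x=-1.772: |R|=0.50527 <1
  x=-1.585: |R|=0.36815 <1
  x=-2.981: |R|=1.29643 >1
  x=-2.928: |R|=1.26485 >1
  x=-2.671: |R|=1.10796 >1
So |R|<1 on (-2.5000, 0).

z∈(-2.5000,0).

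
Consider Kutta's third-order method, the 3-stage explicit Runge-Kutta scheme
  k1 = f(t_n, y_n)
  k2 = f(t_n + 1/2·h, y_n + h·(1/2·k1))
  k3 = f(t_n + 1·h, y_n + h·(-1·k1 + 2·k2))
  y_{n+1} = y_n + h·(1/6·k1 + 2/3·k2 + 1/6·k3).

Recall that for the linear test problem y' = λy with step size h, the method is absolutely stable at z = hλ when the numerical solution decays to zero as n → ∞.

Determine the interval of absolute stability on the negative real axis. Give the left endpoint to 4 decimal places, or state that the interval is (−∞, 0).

Test eqn y'=λy, z=hλ:
  order 3, 3-stage ⇒ R(z)=1+z+z^2/2+z^3/6
  (e.g. R(-1.22)=0.22156, |R|=0.22156)

Solve |R(x)|<1 on ℝ⁻.
x=-1.22: |R|=0.2216
|R(-1.75)|=0.1120 |R(-0.91)|=0.3785 |R(-0.88)|=0.3936
Bisect:
  x_lo=-3.2378 |R|=2.6532  x_hi=-0.2951 |R|=0.7442
  mid=-1.76644 |R|=0.12492 →hi
  mid=-2.50211 |R|=0.98260 →hi
  mid=-2.86994 |R|=1.69141 →lo
  mid=-2.68603 |R|=1.30849 →lo
  mid=-2.59407 |R|=1.13880 →lo
  mid=-2.54809 |R|=1.05906 →lo
  mid=-2.52510 |R|=1.02043 →lo
  mid=-2.51360 |R|=1.00141 →lo
  mid=-2.50786 |R|=0.99198 →hi
  ...
  [-2.51288,-2.51270] ⇒ x*=-2.5127
Stable set (-2.5127, 0).

(-2.5127, 0).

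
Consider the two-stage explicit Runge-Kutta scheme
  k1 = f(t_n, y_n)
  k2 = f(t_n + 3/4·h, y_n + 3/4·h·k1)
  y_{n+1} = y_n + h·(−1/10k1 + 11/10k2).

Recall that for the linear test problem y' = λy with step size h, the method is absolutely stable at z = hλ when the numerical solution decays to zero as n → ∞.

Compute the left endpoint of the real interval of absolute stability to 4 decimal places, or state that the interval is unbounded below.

left endpoint -1.2121.

Set f=λy, z=hλ:
  k1=λy_n ⇒ h·k1=z·y_n;  k2=λ(1+3/4z)y_n ⇒ h·k2=z(1+3/4z)y_n
  y_{n+1}/y_n = 1 − 1/10z + 11/10z(1+3/4z) = 1 + z + 33/40z²
  Hence R(z) = 1 + z + 33/40z².

Solve |R(x)|<1 on ℝ⁻.
x=-1.17: |R|=0.9593
R=1: x+33/40x²=0 ⇒ x=−40/33=-1.2121; min R=1−1/(4·33/40)=0.6970>−1
Confirm numerically:
  x=-1.017: |R|=0.83629 <1
  x=-0.998: |R|=0.82370 <1
  x=-0.700: |R|=0.70425 <1
  x=-0.636: |R|=0.69771 <1
  x=-1.653: |R|=1.60124 >1
  x=-1.626: |R|=1.55520 >1
  x=-1.286: |R|=1.07838 >1
Interval (-1.2121, 0).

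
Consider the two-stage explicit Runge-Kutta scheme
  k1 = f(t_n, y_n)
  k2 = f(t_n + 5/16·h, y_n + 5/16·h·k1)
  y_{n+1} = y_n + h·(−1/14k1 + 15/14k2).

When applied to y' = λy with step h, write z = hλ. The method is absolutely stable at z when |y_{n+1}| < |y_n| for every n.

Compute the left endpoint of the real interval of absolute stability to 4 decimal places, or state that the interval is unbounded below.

left endpoint -2.9867.

Set f=λy, z=hλ:
  k1=λy_n ⇒ h·k1=z·y_n;  k2=λ(1+5/16z)y_n ⇒ h·k2=z(1+5/16z)y_n
  y_{n+1}/y_n = 1 − 1/14z + 15/14z(1+5/16z) = 1 + z + 75/224z²
  so R(z) = 1 + z + 75/224z².

Find x<0 with |R(x)|<1.
x=-1.27: |R|=0.2700
R=1: x+75/224x²=0 ⇒ x=−224/75=-2.9867; min R=1−1/(4·75/224)=0.2533>−1
Confirm numerically:
  x=-2.288: |R|=0.46477 <1
  x=-2.236: |R|=0.43801 <1
  x=-1.842: |R|=0.29404 <1
  x=-3.331: |R|=1.38403 >1
  x=-3.284: |R|=1.32693 >1
  x=-3.175: |R|=1.20021 >1
Interval (-2.9867, 0).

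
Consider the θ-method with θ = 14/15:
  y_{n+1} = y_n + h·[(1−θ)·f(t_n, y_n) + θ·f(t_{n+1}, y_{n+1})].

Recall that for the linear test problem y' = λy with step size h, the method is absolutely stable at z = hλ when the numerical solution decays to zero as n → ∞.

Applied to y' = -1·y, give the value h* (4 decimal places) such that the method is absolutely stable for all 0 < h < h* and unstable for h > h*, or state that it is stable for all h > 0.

unbounded; (−∞, 0). Any h>0 works for λ=-1.

With y'=λy (z=hλ):
  y_{n+1} = y_n + z·[1/15·y_n + 14/15·y_{n+1}] ⇒ (1 − 14/15z)y_{n+1} = (1 + 1/15z)y_n
  R(z) = (1 + 1/15z)/(1 − 14/15z).

Solve |R(x)|<1 on ℝ⁻.
x=-1.13: |R|=0.4500
x=-2: |R|=0.3023
x=-10: |R|=0.0323
x=-100: |R|=0.0601
θ=14/15≥1/2 ⇒ |1+1/15x|<|1−14/15x| ∀x<0 ⇒ interval (−∞,0).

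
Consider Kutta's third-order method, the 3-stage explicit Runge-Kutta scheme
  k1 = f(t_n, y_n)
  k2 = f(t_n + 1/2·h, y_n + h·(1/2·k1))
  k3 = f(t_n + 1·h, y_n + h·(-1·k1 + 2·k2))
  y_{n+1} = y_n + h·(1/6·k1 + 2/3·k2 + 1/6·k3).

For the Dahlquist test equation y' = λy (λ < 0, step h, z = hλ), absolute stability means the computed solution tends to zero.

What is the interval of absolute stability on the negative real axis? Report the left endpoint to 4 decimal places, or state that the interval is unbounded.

Test eqn y'=λy, z=hλ:
  order 3, 3-stage ⇒ R(z)=1+z+z^2/2+z^3/6
  (e.g. R(-1.28)=0.18967, |R|=0.18967)

Solve |R(x)|<1 on ℝ⁻.
x=-1.28: |R|=0.1897
|R(-2.12)|=0.4608 |R(-1.27)|=0.1951 |R(-0.9)|=0.3835
Bisect:
  x_lo=-3.2341 |R|=2.6422  x_hi=-0.2713 |R|=0.7621
  mid=-1.75272 |R|=0.11411 →hi
  mid=-2.49341 |R|=0.96850 →hi
  mid=-2.86376 |R|=1.67754 →lo
  mid=-2.67859 |R|=1.29424 →lo
  mid=-2.58600 |R|=1.12457 →lo
  mid=-2.53971 |R|=1.04488 →lo
  mid=-2.51656 |R|=1.00628 →lo
  ...
  [-2.51276,-2.51258] ⇒ x*=-2.5127
So |R|<1 on (-2.5127, 0).

(-2.5127, 0).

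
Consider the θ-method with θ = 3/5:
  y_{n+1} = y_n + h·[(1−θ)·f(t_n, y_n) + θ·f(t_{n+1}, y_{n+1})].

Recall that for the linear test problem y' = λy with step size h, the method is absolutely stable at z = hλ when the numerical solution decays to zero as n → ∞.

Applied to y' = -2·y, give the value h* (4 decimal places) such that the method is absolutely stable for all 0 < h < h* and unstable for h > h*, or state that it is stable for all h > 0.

(−∞, 0) — no finite endpoint. Any h>0 works for λ=-2.

Set f=λy, z=hλ:
  y_{n+1} = y_n + z·[2/5·y_n + 3/5·y_{n+1}] ⇒ (1 − 3/5z)y_{n+1} = (1 + 2/5z)y_n
  ⇒ R(z) = (1 + 2/5z)/(1 − 3/5z).

Find x<0 with |R(x)|<1.
x=-0.81: |R|=0.4549
x=-2: |R|=0.0909
x=-10: |R|=0.4286
x=-100: |R|=0.6393
θ=3/5≥1/2 ⇒ |1+2/5x|<|1−3/5x| ∀x<0 ⇒ stable on all of ℝ⁻.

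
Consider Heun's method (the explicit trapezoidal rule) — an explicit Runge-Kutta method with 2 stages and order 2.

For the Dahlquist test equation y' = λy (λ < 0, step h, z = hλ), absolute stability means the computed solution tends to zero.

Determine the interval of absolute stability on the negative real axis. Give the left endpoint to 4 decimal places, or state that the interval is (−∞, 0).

With y'=λy (z=hλ):
  order 2, 2-stage ⇒ R(z)=1+z+z^2/2
  (e.g. R(-0.9)=0.50500, |R|=0.50500)

Need |R(x)|<1, x<0.
x=-0.9: |R|=0.5050
|R(-0.8)|=0.5200 |R(-0.71)|=0.5421 |R(-0.69)|=0.5481
Bisect:
  x_lo=-2.3385 |R|=1.3958  x_hi=-0.1036 |R|=0.9018
  mid=-1.22104 |R|=0.52443 →hi
  mid=-1.77977 |R|=0.80402 →hi
  mid=-2.05913 |R|=1.06088 →lo
  mid=-1.91945 |R|=0.92269 →hi
  mid=-1.98929 |R|=0.98935 →hi
  mid=-2.02421 |R|=1.02450 →lo
  mid=-2.00675 |R|=1.00677 →lo
  ...
  [-2.00007,-1.99993] ⇒ x*=-2.0000
Stable set (-2.0000, 0).

z∈(-2.0000,0).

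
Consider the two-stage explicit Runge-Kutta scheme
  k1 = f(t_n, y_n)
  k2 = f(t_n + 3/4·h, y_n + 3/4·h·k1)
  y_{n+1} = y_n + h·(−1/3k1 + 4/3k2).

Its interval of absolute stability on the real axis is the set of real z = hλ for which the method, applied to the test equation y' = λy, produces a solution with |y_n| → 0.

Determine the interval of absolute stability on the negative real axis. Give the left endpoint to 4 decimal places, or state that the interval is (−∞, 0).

z∈(-1.0000,0).

On y'=λy, z=hλ:
  k1=λy_n ⇒ h·k1=z·y_n;  k2=λ(1+3/4z)y_n ⇒ h·k2=z(1+3/4z)y_n
  y_{n+1}/y_n = 1 − 1/3z + 4/3z(1+3/4z) = 1 + z + z²
  so R(z) = 1 + z + z².

Need |R(x)|<1, x<0.
x=-1.25: |R|=1.3125
R=1: x+1x²=0 ⇒ x=−1=-1.0000; min R=1−1/(4·1)=0.7500>−1
Confirm numerically:
  x=-0.962: |R|=0.96344 <1
  x=-0.716: |R|=0.79666 <1
  x=-0.679: |R|=0.78204 <1
  x=-0.553: |R|=0.75281 <1
  x=-1.503: |R|=1.75601 >1
  x=-1.221: |R|=1.26984 >1
Interval (-1.0000, 0).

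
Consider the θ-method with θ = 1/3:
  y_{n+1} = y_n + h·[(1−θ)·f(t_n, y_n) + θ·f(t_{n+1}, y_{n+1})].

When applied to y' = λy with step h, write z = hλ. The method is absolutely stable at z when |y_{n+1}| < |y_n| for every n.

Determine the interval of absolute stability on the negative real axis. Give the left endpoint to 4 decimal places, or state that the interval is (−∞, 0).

On y'=λy, z=hλ:
  y_{n+1} = y_n + z·[2/3·y_n + 1/3·y_{n+1}] ⇒ (1 − 1/3z)y_{n+1} = (1 + 2/3z)y_n
  R(z) = (1 + 2/3z)/(1 − 1/3z).

Boundary: |R(x)|=1, x<0.
x=-0.72: |R|=0.4194
R=−1: 1+2/3x = −1+1/3x ⇒ -1/3x=2 ⇒ x=2/(-1/3)=-6.0000
Confirm numerically:
  x=-4.692: |R|=0.82995 <1
  x=-4.619: |R|=0.81874 <1
  x=-4.194: |R|=0.74896 <1
  x=-6.428: |R|=1.04540 >1
  x=-6.348: |R|=1.03723 >1
  x=-6.227: |R|=1.02460 >1
Stable set (-6.0000, 0).

(-6.0000, 0).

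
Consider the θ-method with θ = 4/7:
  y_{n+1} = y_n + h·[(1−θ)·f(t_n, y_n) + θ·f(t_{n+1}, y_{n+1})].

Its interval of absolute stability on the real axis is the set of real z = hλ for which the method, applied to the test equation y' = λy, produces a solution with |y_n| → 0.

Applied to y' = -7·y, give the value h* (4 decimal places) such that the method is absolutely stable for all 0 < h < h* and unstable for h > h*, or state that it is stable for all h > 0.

interval (−∞, 0). Any h>0 works for λ=-7.

Test eqn y'=λy, z=hλ:
  y_{n+1} = y_n + z·[3/7·y_n + 4/7·y_{n+1}] ⇒ (1 − 4/7z)y_{n+1} = (1 + 3/7z)y_n
  R(z) = (1 + 3/7z)/(1 − 4/7z).

Solve |R(x)|<1 on ℝ⁻.
x=-1.18: |R|=0.2952
x=-2: |R|=0.0667
x=-10: |R|=0.4894
x=-100: |R|=0.7199
θ=4/7≥1/2 ⇒ |1+3/7x|<|1−4/7x| ∀x<0 ⇒ stable on all of ℝ⁻.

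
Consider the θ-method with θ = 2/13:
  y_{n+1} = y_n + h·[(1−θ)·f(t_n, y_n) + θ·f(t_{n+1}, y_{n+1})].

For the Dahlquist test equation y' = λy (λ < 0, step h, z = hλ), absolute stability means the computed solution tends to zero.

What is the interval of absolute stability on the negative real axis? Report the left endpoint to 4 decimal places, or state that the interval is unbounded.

z∈(-2.8889,0).

On y'=λy, z=hλ:
  y_{n+1} = y_n + z·[11/13·y_n + 2/13·y_{n+1}] ⇒ (1 − 2/13z)y_{n+1} = (1 + 11/13z)y_n
  R(z) = (1 + 11/13z)/(1 − 2/13z).

Solve |R(x)|<1 on ℝ⁻.
x=-1.68: |R|=0.3350
R=−1: 1+11/13x = −1+2/13x ⇒ -9/13x=2 ⇒ x=2/(-9/13)=-2.8889
Confirm numerically:
  x=-2.591: |R|=0.85255 <1
  x=-2.541: |R|=0.82684 <1
  x=-1.632: |R|=0.30448 <1
  x=-3.023: |R|=1.06337 >1
  x=-2.941: |R|=1.02484 >1
Stable set (-2.8889, 0).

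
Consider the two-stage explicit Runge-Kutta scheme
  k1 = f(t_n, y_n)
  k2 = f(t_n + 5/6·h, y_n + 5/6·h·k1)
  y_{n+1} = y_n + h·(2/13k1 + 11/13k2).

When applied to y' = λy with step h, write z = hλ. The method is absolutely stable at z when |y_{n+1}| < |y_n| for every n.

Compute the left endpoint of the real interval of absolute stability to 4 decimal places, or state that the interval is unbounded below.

z* = -1.4182.

With y'=λy (z=hλ):
  k1=λy_n ⇒ h·k1=z·y_n;  k2=λ(1+5/6z)y_n ⇒ h·k2=z(1+5/6z)y_n
  y_{n+1}/y_n = 1 + 2/13z + 11/13z(1+5/6z) = 1 + z + 55/78z²
  Hence R(z) = 1 + z + 55/78z².

Need |R(x)|<1, x<0.
x=-0.42: |R|=0.7044
R=1: x+55/78x²=0 ⇒ x=−78/55=-1.4182; min R=1−1/(4·55/78)=0.6455>−1
Confirm numerically:
  x=-1.021: |R|=0.71405 <1
  x=-0.896: |R|=0.67009 <1
  x=-0.760: |R|=0.64728 <1
  x=-1.855: |R|=1.57136 >1
  x=-1.793: |R|=1.47388 >1
So |R|<1 on (-1.4182, 0).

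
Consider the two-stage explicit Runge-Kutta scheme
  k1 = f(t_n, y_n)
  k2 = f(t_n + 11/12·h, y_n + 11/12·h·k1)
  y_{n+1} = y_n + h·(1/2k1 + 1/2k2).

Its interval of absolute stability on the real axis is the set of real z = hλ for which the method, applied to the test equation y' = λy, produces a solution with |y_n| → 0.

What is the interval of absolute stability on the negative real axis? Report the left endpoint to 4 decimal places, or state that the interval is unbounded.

With y'=λy (z=hλ):
  k1=λy_n ⇒ h·k1=z·y_n;  k2=λ(1+11/12z)y_n ⇒ h·k2=z(1+11/12z)y_n
  y_{n+1}/y_n = 1 + 1/2z + 1/2z(1+11/12z) = 1 + z + 11/24z²
  ⇒ R(z) = 1 + z + 11/24z².

Boundary: |R(x)|=1, x<0.
x=-0.65: |R|=0.5436
R=1: x+11/24x²=0 ⇒ x=−24/11=-2.1818; min R=1−1/(4·11/24)=0.4545>−1
Confirm numerically:
  x=-2.129: |R|=0.94846 <1
  x=-1.538: |R|=0.54616 <1
  x=-1.013: |R|=0.45733 <1
  x=-2.368: |R|=1.20207 >1
  x=-2.282: |R|=1.10478 >1
Stable set (-2.1818, 0).

(-2.1818, 0).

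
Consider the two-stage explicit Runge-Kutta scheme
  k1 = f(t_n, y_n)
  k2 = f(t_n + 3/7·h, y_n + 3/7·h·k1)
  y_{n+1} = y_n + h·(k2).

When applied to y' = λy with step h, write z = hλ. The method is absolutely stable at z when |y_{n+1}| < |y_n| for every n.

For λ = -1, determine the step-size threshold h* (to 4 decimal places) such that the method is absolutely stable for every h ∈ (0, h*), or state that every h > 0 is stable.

On y'=λy, z=hλ:
  k1=λy_n ⇒ h·k1=z·y_n;  k2=λ(1+3/7z)y_n ⇒ h·k2=z(1+3/7z)y_n
  y_{n+1}/y_n = 1 + z(1+3/7z) = 1 + z + 3/7z²
  Hence R(z) = 1 + z + 3/7z².

Need |R(x)|<1, x<0.
x=-0.83: |R|=0.4652
R=1: x+3/7x²=0 ⇒ x=−7/3=-2.3333; min R=1−1/(4·3/7)=0.4167>−1
Confirm numerically:
  x=-2.117: |R|=0.80372 <1
  x=-1.971: |R|=0.69393 <1
  x=-1.515: |R|=0.46867 <1
  x=-2.867: |R|=1.65572 >1
  x=-2.418: |R|=1.08774 >1
Interval (-2.3333, 0).

(-2.3333,0); λ=-1 ⇒ h* = (7/3)/1 = 2.3333.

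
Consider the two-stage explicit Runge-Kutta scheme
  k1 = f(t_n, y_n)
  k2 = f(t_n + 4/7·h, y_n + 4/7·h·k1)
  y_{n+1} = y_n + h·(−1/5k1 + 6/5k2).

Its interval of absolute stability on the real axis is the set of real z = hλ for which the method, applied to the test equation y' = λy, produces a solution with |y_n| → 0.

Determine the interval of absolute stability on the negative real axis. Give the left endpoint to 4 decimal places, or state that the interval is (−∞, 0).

(-1.4583, 0).

Test eqn y'=λy, z=hλ:
  k1=λy_n ⇒ h·k1=z·y_n;  k2=λ(1+4/7z)y_n ⇒ h·k2=z(1+4/7z)y_n
  y_{n+1}/y_n = 1 − 1/5z + 6/5z(1+4/7z) = 1 + z + 24/35z²
  Hence R(z) = 1 + z + 24/35z².

Solve |R(x)|<1 on ℝ⁻.
x=-0.7: |R|=0.6360
R=1: x+24/35x²=0 ⇒ x=−35/24=-1.4583; min R=1−1/(4·24/35)=0.6354>−1
Confirm numerically:
  x=-1.311: |R|=0.86755 <1
  x=-1.081: |R|=0.72030 <1
  x=-0.769: |R|=0.63650 <1
  x=-1.648: |R|=1.21433 >1
  x=-1.646: |R|=1.21182 >1
  x=-1.489: |R|=1.03131 >1
So |R|<1 on (-1.4583, 0).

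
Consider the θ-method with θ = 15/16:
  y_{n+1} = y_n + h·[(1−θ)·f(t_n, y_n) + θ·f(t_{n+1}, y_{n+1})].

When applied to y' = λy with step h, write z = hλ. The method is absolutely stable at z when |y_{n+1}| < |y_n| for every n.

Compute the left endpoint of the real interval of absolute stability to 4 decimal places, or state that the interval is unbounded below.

unbounded; (−∞, 0).

With y'=λy (z=hλ):
  y_{n+1} = y_n + z·[1/16·y_n + 15/16·y_{n+1}] ⇒ (1 − 15/16z)y_{n+1} = (1 + 1/16z)y_n
  ⇒ R(z) = (1 + 1/16z)/(1 − 15/16z).

Solve |R(x)|<1 on ℝ⁻.
x=-1.63: |R|=0.3553
x=-2: |R|=0.3043
x=-10: |R|=0.0361
x=-100: |R|=0.0554
θ=15/16≥1/2 ⇒ |1+1/16x|<|1−15/16x| ∀x<0 ⇒ unbounded interval.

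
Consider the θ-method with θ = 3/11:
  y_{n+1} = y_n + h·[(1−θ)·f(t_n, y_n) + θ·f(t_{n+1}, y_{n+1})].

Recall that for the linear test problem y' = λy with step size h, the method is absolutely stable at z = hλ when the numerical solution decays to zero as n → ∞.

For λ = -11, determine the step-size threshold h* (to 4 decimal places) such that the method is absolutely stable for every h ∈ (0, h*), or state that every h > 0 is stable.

Test eqn y'=λy, z=hλ:
  y_{n+1} = y_n + z·[8/11·y_n + 3/11·y_{n+1}] ⇒ (1 − 3/11z)y_{n+1} = (1 + 8/11z)y_n
  Hence R(z) = (1 + 8/11z)/(1 − 3/11z).

Find x<0 with |R(x)|<1.
x=-0.39: |R|=0.6475
R=−1: 1+8/11x = −1+3/11x ⇒ -5/11x=2 ⇒ x=2/(-5/11)=-4.4000
Confirm numerically:
  x=-3.861: |R|=0.88066 <1
  x=-3.604: |R|=0.81753 <1
  x=-1.902: |R|=0.25236 <1
  x=-1.772: |R|=0.19466 <1
  x=-4.656: |R|=1.05127 >1
  x=-4.591: |R|=1.03855 >1
Interval (-4.4000, 0).

(-4.4000,0); λ=-11 ⇒ h* = (22/5)/11 = 0.4000.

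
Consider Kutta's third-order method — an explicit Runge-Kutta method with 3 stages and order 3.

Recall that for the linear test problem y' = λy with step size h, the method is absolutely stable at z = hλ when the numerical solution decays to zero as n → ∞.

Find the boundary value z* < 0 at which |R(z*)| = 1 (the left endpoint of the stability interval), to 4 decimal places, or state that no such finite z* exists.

z* = -2.5127.

Set f=λy, z=hλ:
  order 3, 3-stage ⇒ R(z)=1+z+z^2/2+z^3/6
  (e.g. R(-1.37)=0.13989, |R|=0.13989)

Solve |R(x)|<1 on ℝ⁻.
x=-1.37: |R|=0.1399
|R(-2.64)|=1.2218 |R(-1.71)|=0.0813 |R(-1.22)|=0.2216
Bisect:
  x_lo=-2.9845 |R|=1.9615  x_hi=-0.2469 |R|=0.7810
  mid=-1.61571 |R|=0.01343 →hi
  mid=-2.30010 |R|=0.68297 →hi
  mid=-2.64229 |R|=1.22606 →lo
  mid=-2.47120 |R|=0.93298 →hi
  mid=-2.55674 |R|=1.07382 →lo
  mid=-2.51397 |R|=1.00201 →lo
  mid=-2.49258 |R|=0.96715 →hi
  mid=-2.50328 |R|=0.98450 →hi
  ...
  [-2.51280,-2.51263] ⇒ x*=-2.5127
So |R|<1 on (-2.5127, 0).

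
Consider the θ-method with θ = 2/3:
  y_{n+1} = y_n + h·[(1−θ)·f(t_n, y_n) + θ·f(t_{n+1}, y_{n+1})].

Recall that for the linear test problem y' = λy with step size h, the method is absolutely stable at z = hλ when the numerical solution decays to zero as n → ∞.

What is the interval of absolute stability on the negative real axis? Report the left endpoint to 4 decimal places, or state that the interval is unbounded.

With y'=λy (z=hλ):
  y_{n+1} = y_n + z·[1/3·y_n + 2/3·y_{n+1}] ⇒ (1 − 2/3z)y_{n+1} = (1 + 1/3z)y_n
  R(z) = (1 + 1/3z)/(1 − 2/3z).

Need |R(x)|<1, x<0.
x=-1.37: |R|=0.2840
x=-2: |R|=0.1429
x=-10: |R|=0.3043
x=-100: |R|=0.4778
θ=2/3≥1/2 ⇒ |1+1/3x|<|1−2/3x| ∀x<0 ⇒ stable on all of ℝ⁻.

interval (−∞, 0).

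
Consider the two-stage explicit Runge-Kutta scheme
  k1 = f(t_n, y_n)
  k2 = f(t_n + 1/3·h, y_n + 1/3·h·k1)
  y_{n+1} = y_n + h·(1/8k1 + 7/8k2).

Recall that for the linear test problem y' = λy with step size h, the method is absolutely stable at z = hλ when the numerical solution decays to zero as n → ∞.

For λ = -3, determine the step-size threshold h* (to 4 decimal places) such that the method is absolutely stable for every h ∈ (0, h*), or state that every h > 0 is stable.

(-3.4286,0); λ=-3 ⇒ h* = (24/7)/3 = 1.1429.

With y'=λy (z=hλ):
  k1=λy_n ⇒ h·k1=z·y_n;  k2=λ(1+1/3z)y_n ⇒ h·k2=z(1+1/3z)y_n
  y_{n+1}/y_n = 1 + 1/8z + 7/8z(1+1/3z) = 1 + z + 7/24z²
  Hence R(z) = 1 + z + 7/24z².

Boundary: |R(x)|=1, x<0.
x=-0.8: |R|=0.3867
R=1: x+7/24x²=0 ⇒ x=−24/7=-3.4286; min R=1−1/(4·7/24)=0.1429>−1
Confirm numerically:
  x=-3.301: |R|=0.87718 <1
  x=-2.506: |R|=0.32568 <1
  x=-2.425: |R|=0.29018 <1
  x=-3.976: |R|=1.63483 >1
  x=-3.803: |R|=1.41532 >1
So |R|<1 on (-3.4286, 0).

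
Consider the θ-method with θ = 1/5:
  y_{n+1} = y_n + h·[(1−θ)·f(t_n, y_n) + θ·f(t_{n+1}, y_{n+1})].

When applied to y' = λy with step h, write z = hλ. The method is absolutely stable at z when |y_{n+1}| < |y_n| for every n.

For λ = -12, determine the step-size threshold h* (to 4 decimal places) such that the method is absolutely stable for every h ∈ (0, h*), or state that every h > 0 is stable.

(-3.3333,0); λ=-12 ⇒ h* = (10/3)/12 = 0.2778.

Set f=λy, z=hλ:
  y_{n+1} = y_n + z·[4/5·y_n + 1/5·y_{n+1}] ⇒ (1 − 1/5z)y_{n+1} = (1 + 4/5z)y_n
  so R(z) = (1 + 4/5z)/(1 − 1/5z).

Find x<0 with |R(x)|<1.
x=-1.36: |R|=0.0692
R=−1: 1+4/5x = −1+1/5x ⇒ -3/5x=2 ⇒ x=2/(-3/5)=-3.3333
Confirm numerically:
  x=-3.243: |R|=0.96712 <1
  x=-2.674: |R|=0.74225 <1
  x=-2.405: |R|=0.62390 <1
  x=-1.532: |R|=0.17269 <1
  x=-3.611: |R|=1.09674 >1
  x=-3.459: |R|=1.04457 >1
Stable set (-3.3333, 0).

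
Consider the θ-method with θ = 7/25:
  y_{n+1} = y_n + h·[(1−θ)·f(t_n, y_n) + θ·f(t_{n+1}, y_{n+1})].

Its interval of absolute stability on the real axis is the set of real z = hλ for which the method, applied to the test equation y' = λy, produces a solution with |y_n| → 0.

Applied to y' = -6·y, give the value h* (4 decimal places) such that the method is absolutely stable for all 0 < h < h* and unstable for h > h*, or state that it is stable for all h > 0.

On y'=λy, z=hλ:
  y_{n+1} = y_n + z·[18/25·y_n + 7/25·y_{n+1}] ⇒ (1 − 7/25z)y_{n+1} = (1 + 18/25z)y_n
  R(z) = (1 + 18/25z)/(1 − 7/25z).

Find x<0 with |R(x)|<1.
x=-1.78: |R|=0.1879
R=−1: 1+18/25x = −1+7/25x ⇒ -11/25x=2 ⇒ x=2/(-11/25)=-4.5455
Confirm numerically:
  x=-4.394: |R|=0.97012 <1
  x=-3.622: |R|=0.79827 <1
  x=-1.866: |R|=0.22563 <1
  x=-5.062: |R|=1.09402 >1
  x=-4.839: |R|=1.05485 >1
  x=-4.570: |R|=1.00474 >1
Stable set (-4.5455, 0).

(-4.5455,0); λ=-6 ⇒ h* = (50/11)/6 = 0.7576.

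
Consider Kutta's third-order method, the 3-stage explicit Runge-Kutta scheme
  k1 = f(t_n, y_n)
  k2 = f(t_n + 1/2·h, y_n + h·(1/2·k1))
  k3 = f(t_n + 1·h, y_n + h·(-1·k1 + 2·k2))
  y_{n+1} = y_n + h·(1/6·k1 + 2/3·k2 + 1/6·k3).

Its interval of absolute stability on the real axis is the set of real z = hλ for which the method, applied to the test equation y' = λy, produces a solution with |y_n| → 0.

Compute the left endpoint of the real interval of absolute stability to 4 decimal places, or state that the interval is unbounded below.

z* = -2.5127.

With y'=λy (z=hλ):
  order 3, 3-stage ⇒ R(z)=1+z+z^2/2+z^3/6
  (e.g. R(-1.26)=0.20040, |R|=0.20040)

Need |R(x)|<1, x<0.
x=-1.26: |R|=0.2004
|R(-2.01)|=0.3434 |R(-1.86)|=0.2027 |R(-0.87)|=0.3987
Bisect:
  x_lo=-2.8662 |R|=1.6831  x_hi=-0.3872 |R|=0.6781
  mid=-1.62672 |R|=0.02105 →hi
  mid=-2.24648 |R|=0.61268 →hi
  mid=-2.55636 |R|=1.07317 →lo
  mid=-2.40142 |R|=0.82610 →hi
  mid=-2.47889 |R|=0.94520 →hi
  mid=-2.51763 |R|=1.00804 →lo
  mid=-2.49826 |R|=0.97634 →hi
  mid=-2.50794 |R|=0.99212 →hi
  mid=-2.51278 |R|=1.00006 →lo
  mid=-2.51036 |R|=0.99609 →hi
  ...
  [-2.51278,-2.51263] ⇒ x*=-2.5127
So |R|<1 on (-2.5127, 0).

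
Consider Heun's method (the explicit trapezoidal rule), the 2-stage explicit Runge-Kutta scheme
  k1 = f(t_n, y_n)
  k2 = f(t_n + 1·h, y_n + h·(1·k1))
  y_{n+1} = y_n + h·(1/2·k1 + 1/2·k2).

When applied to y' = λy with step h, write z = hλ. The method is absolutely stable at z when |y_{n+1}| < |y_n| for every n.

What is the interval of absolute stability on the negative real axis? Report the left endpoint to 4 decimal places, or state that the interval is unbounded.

Test eqn y'=λy, z=hλ:
  order 2, 2-stage ⇒ R(z)=1+z+z^2/2
  (e.g. R(-0.68)=0.55120, |R|=0.55120)

Need |R(x)|<1, x<0.
x=-0.68: |R|=0.5512
|R(-1.95)|=0.9512 |R(-1.4)|=0.5800 |R(-1.18)|=0.5162
Bisect:
  x_lo=-2.7701 |R|=2.0667  x_hi=-0.0673 |R|=0.9350
  mid=-1.41871 |R|=0.58766 →hi
  mid=-2.09441 |R|=1.09887 →lo
  mid=-1.75656 |R|=0.78619 →hi
  mid=-1.92549 |R|=0.92826 →hi
  mid=-2.00995 |R|=1.01000 →lo
  mid=-1.96772 |R|=0.96824 →hi
  mid=-1.98884 |R|=0.98890 →hi
  mid=-1.99939 |R|=0.99939 →hi
  mid=-2.00467 |R|=1.00468 →lo
  ...
  [-2.00005,-1.99989] ⇒ x*=-2.0000
Interval (-2.0000, 0).

z∈(-2.0000,0).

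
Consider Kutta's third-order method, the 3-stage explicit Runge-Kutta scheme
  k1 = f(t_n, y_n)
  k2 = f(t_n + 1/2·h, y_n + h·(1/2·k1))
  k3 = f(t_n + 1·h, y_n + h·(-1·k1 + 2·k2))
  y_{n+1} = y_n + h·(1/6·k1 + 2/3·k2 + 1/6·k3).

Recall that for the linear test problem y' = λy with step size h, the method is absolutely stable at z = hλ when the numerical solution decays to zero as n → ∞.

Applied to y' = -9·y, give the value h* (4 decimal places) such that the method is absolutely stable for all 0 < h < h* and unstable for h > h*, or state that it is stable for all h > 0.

(-2.5127,0); λ=-9 ⇒ h* = 0.2792.

Test eqn y'=λy, z=hλ:
  order 3, 3-stage ⇒ R(z)=1+z+z^2/2+z^3/6
  (e.g. R(-0.37)=0.69001, |R|=0.69001)

Solve |R(x)|<1 on ℝ⁻.
x=-0.37: |R|=0.6900
|R(-2.82)|=1.5814 |R(-2.24)|=0.6044 |R(-0.86)|=0.4038
Bisect:
  x_lo=-3.3159 |R|=2.8948  x_hi=-0.0867 |R|=0.9169
  mid=-1.70130 |R|=0.07480 →hi
  mid=-2.50859 |R|=0.99318 →hi
  mid=-2.91224 |R|=1.78819 →lo
  mid=-2.71042 |R|=1.35585 →lo
  mid=-2.60950 |R|=1.16632 →lo
  mid=-2.55905 |R|=1.07777 →lo
  mid=-2.53382 |R|=1.03499 →lo
  mid=-2.52121 |R|=1.01396 →lo
  ...
  [-2.51293,-2.51273] ⇒ x*=-2.5127
So |R|<1 on (-2.5127, 0).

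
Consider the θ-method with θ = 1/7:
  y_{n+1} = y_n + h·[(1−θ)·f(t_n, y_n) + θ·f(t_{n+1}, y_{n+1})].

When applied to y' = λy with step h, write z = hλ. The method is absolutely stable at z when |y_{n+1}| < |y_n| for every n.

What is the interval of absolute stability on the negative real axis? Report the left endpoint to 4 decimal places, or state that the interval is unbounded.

With y'=λy (z=hλ):
  y_{n+1} = y_n + z·[6/7·y_n + 1/7·y_{n+1}] ⇒ (1 − 1/7z)y_{n+1} = (1 + 6/7z)y_n
  Hence R(z) = (1 + 6/7z)/(1 − 1/7z).

Need |R(x)|<1, x<0.
x=-0.47: |R|=0.5596
R=−1: 1+6/7x = −1+1/7x ⇒ -5/7x=2 ⇒ x=2/(-5/7)=-2.8000
Confirm numerically:
  x=-2.547: |R|=0.86750 <1
  x=-2.241: |R|=0.69754 <1
  x=-2.199: |R|=0.67333 <1
  x=-3.370: |R|=1.27483 >1
  x=-3.235: |R|=1.21251 >1
  x=-2.836: |R|=1.01830 >1
So |R|<1 on (-2.8000, 0).

z∈(-2.8000,0).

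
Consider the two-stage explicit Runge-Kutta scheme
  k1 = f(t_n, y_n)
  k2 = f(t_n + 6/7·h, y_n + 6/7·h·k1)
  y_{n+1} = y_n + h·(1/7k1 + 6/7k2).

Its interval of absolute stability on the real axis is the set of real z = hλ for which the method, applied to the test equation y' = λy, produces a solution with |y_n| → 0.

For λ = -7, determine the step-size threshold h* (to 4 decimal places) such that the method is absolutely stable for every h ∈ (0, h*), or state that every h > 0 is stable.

With y'=λy (z=hλ):
  k1=λy_n ⇒ h·k1=z·y_n;  k2=λ(1+6/7z)y_n ⇒ h·k2=z(1+6/7z)y_n
  y_{n+1}/y_n = 1 + 1/7z + 6/7z(1+6/7z) = 1 + z + 36/49z²
  R(z) = 1 + z + 36/49z².

Boundary: |R(x)|=1, x<0.
x=-1.49: |R|=1.1411
R=1: x+36/49x²=0 ⇒ x=−49/36=-1.3611; min R=1−1/(4·36/49)=0.6597>−1
Confirm numerically:
  x=-1.043: |R|=0.75624 <1
  x=-0.898: |R|=0.69446 <1
  x=-0.757: |R|=0.66402 <1
  x=-0.754: |R|=0.66369 <1
  x=-1.953: |R|=1.84928 >1
  x=-1.629: |R|=1.32061 >1
  x=-1.479: |R|=1.12810 >1
Stable set (-1.3611, 0).

(-1.3611,0); λ=-7 ⇒ h* = (49/36)/7 = 0.1944.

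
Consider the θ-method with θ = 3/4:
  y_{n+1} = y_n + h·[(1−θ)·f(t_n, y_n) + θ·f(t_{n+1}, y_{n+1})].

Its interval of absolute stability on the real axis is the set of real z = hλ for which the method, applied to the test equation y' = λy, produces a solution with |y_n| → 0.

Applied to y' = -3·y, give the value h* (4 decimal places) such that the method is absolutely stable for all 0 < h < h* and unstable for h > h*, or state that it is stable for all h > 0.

unbounded; (−∞, 0). Any h>0 works for λ=-3.

With y'=λy (z=hλ):
  y_{n+1} = y_n + z·[1/4·y_n + 3/4·y_{n+1}] ⇒ (1 − 3/4z)y_{n+1} = (1 + 1/4z)y_n
  ⇒ R(z) = (1 + 1/4z)/(1 − 3/4z).

Find x<0 with |R(x)|<1.
x=-1.27: |R|=0.3496
x=-2: |R|=0.2000
x=-10: |R|=0.1765
x=-100: |R|=0.3158
θ=3/4≥1/2 ⇒ |1+1/4x|<|1−3/4x| ∀x<0 ⇒ stable on all of ℝ⁻.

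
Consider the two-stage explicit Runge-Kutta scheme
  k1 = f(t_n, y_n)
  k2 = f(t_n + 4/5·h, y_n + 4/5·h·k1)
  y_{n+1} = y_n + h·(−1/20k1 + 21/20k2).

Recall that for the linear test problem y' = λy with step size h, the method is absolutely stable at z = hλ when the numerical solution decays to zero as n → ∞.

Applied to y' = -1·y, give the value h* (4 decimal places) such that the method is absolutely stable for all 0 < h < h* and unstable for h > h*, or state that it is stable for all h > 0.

(-1.1905,0); λ=-1 ⇒ h* = (25/21)/1 = 1.1905.

Test eqn y'=λy, z=hλ:
  k1=λy_n ⇒ h·k1=z·y_n;  k2=λ(1+4/5z)y_n ⇒ h·k2=z(1+4/5z)y_n
  y_{n+1}/y_n = 1 − 1/20z + 21/20z(1+4/5z) = 1 + z + 21/25z²
  R(z) = 1 + z + 21/25z².

Solve |R(x)|<1 on ℝ⁻.
x=-0.63: |R|=0.7034
R=1: x+21/25x²=0 ⇒ x=−25/21=-1.1905; min R=1−1/(4·21/25)=0.7024>−1
Confirm numerically:
  x=-1.102: |R|=0.91810 <1
  x=-0.875: |R|=0.76812 <1
  x=-0.719: |R|=0.71525 <1
  x=-1.742: |R|=1.80703 >1
  x=-1.646: |R|=1.62983 >1
Stable set (-1.1905, 0).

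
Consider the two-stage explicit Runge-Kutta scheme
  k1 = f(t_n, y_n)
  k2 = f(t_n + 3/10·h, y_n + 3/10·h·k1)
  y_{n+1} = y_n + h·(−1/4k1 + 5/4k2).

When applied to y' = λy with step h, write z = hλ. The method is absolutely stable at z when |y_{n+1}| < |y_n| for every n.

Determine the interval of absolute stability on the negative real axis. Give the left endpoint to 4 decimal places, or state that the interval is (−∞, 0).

(-2.6667, 0).

Set f=λy, z=hλ:
  k1=λy_n ⇒ h·k1=z·y_n;  k2=λ(1+3/10z)y_n ⇒ h·k2=z(1+3/10z)y_n
  y_{n+1}/y_n = 1 − 1/4z + 5/4z(1+3/10z) = 1 + z + 3/8z²
  R(z) = 1 + z + 3/8z².

Solve |R(x)|<1 on ℝ⁻.
x=-1.77: |R|=0.4048
R=1: x+3/8x²=0 ⇒ x=−8/3=-2.6667; min R=1−1/(4·3/8)=0.3333>−1
Confirm numerically:
  x=-2.117: |R|=0.56363 <1
  x=-1.638: |R|=0.36814 <1
  x=-1.529: |R|=0.34769 <1
  x=-1.300: |R|=0.33375 <1
  x=-3.064: |R|=1.45654 >1
  x=-2.994: |R|=1.36751 >1
  x=-2.909: |R|=1.26436 >1
Stable set (-2.6667, 0).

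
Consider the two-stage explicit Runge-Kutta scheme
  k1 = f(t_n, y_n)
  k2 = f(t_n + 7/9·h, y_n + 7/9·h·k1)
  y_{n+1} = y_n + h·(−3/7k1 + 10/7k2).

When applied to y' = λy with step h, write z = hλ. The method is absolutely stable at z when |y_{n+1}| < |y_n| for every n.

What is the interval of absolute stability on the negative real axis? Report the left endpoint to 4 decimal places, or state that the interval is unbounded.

With y'=λy (z=hλ):
  k1=λy_n ⇒ h·k1=z·y_n;  k2=λ(1+7/9z)y_n ⇒ h·k2=z(1+7/9z)y_n
  y_{n+1}/y_n = 1 − 3/7z + 10/7z(1+7/9z) = 1 + z + 10/9z²
  so R(z) = 1 + z + 10/9z².

Need |R(x)|<1, x<0.
x=-1.34: |R|=1.6551
R=1: x+10/9x²=0 ⇒ x=−9/10=-0.9000; min R=1−1/(4·10/9)=0.7750>−1
Confirm numerically:
  x=-0.540: |R|=0.78400 <1
  x=-0.512: |R|=0.77927 <1
  x=-0.444: |R|=0.77504 <1
  x=-1.399: |R|=1.77567 >1
  x=-1.221: |R|=1.43549 >1
  x=-1.199: |R|=1.39833 >1
Stable set (-0.9000, 0).

(-0.9000, 0).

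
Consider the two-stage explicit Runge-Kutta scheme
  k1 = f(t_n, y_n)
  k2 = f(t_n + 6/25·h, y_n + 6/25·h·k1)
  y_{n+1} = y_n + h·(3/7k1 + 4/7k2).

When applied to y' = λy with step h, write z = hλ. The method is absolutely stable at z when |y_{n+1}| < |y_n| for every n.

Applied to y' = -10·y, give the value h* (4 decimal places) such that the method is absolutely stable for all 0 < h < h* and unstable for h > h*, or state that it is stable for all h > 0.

Test eqn y'=λy, z=hλ:
  k1=λy_n ⇒ h·k1=z·y_n;  k2=λ(1+6/25z)y_n ⇒ h·k2=z(1+6/25z)y_n
  y_{n+1}/y_n = 1 + 3/7z + 4/7z(1+6/25z) = 1 + z + 24/175z²
  R(z) = 1 + z + 24/175z².

Need |R(x)|<1, x<0.
x=-0.75: |R|=0.3271
R=1: x+24/175x²=0 ⇒ x=−175/24=-7.2917; min R=1−1/(4·24/175)=-0.8229>−1
Confirm numerically:
  x=-6.513: |R|=0.30449 <1
  x=-5.227: |R|=0.48005 <1
  x=-3.783: |R|=0.82034 <1
  x=-7.707: |R|=1.43899 >1
  x=-7.564: |R|=1.28250 >1
  x=-7.391: |R|=1.10069 >1
So |R|<1 on (-7.2917, 0).

(-7.2917,0); λ=-10 ⇒ h* = (175/24)/10 = 0.7292.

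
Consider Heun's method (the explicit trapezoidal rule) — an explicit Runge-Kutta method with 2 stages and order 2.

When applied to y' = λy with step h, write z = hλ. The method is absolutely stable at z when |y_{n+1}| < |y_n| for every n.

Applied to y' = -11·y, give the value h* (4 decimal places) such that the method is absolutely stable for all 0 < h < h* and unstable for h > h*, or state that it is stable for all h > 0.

Test eqn y'=λy, z=hλ:
  order 2, 2-stage ⇒ R(z)=1+z+z^2/2
  (e.g. R(-1.42)=0.58820, |R|=0.58820)

Solve |R(x)|<1 on ℝ⁻.
x=-1.42: |R|=0.5882
|R(-1.6)|=0.6800 |R(-1.24)|=0.5288 |R(-0.68)|=0.5512
Bisect:
  x_lo=-2.6566 |R|=1.8721  x_hi=-0.2813 |R|=0.7583
  mid=-1.46891 |R|=0.60994 →hi
  mid=-2.06273 |R|=1.06470 →lo
  mid=-1.76582 |R|=0.79324 →hi
  mid=-1.91428 |R|=0.91795 →hi
  mid=-1.98850 |R|=0.98857 →hi
  mid=-2.02562 |R|=1.02595 →lo
  mid=-2.00706 |R|=1.00709 →lo
  ...
  [-2.00010,-1.99996] ⇒ x*=-2.0000
Interval (-2.0000, 0).

(-2.0000,0); λ=-11 ⇒ h* = 0.1818.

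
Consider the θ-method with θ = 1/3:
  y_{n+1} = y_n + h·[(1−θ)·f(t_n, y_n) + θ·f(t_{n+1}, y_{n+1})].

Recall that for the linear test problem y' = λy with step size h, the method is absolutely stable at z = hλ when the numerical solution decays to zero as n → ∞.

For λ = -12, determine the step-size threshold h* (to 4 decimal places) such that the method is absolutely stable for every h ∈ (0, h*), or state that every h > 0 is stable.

With y'=λy (z=hλ):
  y_{n+1} = y_n + z·[2/3·y_n + 1/3·y_{n+1}] ⇒ (1 − 1/3z)y_{n+1} = (1 + 2/3z)y_n
  Hence R(z) = (1 + 2/3z)/(1 − 1/3z).

Boundary: |R(x)|=1, x<0.
x=-0.66: |R|=0.4590
R=−1: 1+2/3x = −1+1/3x ⇒ -1/3x=2 ⇒ x=2/(-1/3)=-6.0000
Confirm numerically:
  x=-3.234: |R|=0.55630 <1
  x=-3.167: |R|=0.54062 <1
  x=-2.994: |R|=0.49850 <1
  x=-2.658: |R|=0.40933 <1
  x=-6.582: |R|=1.06074 >1
  x=-6.558: |R|=1.05838 >1
Interval (-6.0000, 0).

(-6.0000,0); λ=-12 ⇒ h* = (6)/12 = 0.5000.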